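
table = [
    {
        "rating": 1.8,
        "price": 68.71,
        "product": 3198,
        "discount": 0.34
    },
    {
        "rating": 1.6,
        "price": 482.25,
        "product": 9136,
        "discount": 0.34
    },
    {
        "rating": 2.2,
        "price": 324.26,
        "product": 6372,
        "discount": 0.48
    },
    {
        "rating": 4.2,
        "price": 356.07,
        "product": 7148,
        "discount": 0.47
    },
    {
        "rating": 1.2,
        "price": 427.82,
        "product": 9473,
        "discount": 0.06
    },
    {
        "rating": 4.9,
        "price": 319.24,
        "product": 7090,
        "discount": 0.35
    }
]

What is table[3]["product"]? 7148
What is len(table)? 6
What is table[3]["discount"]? 0.47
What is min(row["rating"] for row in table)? 1.2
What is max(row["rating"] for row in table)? 4.9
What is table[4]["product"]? 9473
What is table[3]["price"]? 356.07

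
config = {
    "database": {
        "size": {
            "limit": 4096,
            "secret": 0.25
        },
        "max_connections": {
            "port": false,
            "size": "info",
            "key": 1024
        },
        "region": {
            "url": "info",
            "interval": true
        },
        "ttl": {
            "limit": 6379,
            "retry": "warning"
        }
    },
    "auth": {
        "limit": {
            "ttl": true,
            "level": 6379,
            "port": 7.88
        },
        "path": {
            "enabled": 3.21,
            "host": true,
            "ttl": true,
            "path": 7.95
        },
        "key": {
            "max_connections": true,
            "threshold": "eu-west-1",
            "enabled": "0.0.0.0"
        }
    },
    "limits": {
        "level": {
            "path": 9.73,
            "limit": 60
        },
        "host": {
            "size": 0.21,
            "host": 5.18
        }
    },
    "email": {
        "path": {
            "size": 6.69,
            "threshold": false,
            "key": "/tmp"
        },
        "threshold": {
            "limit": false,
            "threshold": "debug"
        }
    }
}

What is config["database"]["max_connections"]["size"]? "info"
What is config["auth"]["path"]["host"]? True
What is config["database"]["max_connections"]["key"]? 1024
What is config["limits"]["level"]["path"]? 9.73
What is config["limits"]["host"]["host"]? 5.18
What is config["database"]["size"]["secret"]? 0.25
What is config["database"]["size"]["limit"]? 4096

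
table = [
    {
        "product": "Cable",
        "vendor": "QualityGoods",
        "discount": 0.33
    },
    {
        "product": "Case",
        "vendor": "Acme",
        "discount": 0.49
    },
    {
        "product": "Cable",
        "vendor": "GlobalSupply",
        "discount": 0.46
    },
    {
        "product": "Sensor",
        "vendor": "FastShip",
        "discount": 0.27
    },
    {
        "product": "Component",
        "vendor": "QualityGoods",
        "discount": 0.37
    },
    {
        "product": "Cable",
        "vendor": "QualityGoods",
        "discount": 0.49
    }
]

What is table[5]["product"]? "Cable"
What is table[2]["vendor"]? "GlobalSupply"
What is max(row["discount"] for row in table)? 0.49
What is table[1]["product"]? "Case"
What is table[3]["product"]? "Sensor"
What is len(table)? 6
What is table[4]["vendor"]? "QualityGoods"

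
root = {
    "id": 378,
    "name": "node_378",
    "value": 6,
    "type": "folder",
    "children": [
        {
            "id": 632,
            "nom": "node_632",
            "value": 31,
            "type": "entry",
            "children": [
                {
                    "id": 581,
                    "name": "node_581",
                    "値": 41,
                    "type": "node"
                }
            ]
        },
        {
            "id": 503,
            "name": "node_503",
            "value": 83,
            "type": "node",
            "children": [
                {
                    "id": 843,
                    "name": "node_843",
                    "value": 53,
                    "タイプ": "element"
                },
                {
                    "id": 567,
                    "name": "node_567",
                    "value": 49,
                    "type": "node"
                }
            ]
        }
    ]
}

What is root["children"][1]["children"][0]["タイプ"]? "element"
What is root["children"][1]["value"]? 83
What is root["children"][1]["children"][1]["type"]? "node"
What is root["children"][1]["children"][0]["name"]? "node_843"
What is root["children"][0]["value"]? 31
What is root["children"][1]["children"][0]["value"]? 53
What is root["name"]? "node_378"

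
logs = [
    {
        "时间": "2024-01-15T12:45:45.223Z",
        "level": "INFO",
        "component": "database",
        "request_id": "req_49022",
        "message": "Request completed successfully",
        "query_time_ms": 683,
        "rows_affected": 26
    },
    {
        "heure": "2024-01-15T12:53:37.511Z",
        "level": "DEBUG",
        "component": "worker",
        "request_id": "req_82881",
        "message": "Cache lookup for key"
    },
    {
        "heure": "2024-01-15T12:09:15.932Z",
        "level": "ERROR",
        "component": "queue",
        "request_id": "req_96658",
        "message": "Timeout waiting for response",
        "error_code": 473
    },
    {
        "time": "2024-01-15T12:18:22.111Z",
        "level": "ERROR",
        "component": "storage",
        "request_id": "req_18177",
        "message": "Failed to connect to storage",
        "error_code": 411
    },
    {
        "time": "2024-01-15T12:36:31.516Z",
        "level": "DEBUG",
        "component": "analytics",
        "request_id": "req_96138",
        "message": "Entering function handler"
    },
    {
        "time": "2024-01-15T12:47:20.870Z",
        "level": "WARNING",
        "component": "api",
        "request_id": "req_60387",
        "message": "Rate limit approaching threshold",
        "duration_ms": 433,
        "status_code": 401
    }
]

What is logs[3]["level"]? "ERROR"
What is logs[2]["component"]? "queue"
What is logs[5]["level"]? "WARNING"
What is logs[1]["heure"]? "2024-01-15T12:53:37.511Z"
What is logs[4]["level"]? "DEBUG"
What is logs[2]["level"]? "ERROR"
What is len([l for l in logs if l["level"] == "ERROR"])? 2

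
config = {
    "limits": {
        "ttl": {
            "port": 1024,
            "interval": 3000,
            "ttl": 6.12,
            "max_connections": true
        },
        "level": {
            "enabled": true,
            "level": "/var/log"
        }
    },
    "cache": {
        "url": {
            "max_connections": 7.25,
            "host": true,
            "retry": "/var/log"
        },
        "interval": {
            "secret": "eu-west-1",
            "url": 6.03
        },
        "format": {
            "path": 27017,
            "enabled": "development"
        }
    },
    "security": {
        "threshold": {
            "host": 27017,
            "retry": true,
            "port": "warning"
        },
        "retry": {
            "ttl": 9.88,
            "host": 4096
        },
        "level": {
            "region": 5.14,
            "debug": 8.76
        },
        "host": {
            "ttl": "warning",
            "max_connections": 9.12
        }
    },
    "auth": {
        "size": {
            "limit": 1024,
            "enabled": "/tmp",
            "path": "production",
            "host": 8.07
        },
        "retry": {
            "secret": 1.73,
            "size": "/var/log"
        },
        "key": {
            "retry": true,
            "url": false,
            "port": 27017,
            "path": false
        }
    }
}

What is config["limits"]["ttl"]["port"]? 1024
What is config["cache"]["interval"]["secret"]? "eu-west-1"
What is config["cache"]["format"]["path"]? 27017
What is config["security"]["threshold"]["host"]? 27017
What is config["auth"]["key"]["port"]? 27017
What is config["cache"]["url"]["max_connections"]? 7.25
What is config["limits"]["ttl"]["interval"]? 3000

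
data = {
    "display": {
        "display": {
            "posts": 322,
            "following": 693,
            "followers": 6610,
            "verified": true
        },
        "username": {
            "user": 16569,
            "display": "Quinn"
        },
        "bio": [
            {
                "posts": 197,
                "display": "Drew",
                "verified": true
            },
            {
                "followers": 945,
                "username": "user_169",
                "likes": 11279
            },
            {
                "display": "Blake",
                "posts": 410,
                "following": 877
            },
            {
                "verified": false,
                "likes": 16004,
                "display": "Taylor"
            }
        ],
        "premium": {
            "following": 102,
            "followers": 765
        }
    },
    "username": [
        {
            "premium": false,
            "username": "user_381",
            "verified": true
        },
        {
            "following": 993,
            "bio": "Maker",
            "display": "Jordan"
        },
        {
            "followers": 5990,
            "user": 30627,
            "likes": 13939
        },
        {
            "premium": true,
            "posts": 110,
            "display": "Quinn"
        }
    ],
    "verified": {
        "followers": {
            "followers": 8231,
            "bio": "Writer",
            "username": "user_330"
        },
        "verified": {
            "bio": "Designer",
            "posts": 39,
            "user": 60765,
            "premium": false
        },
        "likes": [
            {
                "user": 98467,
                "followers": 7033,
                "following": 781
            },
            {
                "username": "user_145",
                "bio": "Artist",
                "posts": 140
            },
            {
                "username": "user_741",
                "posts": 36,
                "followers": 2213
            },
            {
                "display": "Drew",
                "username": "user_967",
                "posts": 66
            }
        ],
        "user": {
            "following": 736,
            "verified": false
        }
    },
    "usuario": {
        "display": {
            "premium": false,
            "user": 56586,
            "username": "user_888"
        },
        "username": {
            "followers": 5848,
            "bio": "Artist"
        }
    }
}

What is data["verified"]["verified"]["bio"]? "Designer"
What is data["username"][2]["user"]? 30627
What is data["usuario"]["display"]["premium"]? False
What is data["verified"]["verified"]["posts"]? 39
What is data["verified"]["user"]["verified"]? False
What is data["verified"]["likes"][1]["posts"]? 140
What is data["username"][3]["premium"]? True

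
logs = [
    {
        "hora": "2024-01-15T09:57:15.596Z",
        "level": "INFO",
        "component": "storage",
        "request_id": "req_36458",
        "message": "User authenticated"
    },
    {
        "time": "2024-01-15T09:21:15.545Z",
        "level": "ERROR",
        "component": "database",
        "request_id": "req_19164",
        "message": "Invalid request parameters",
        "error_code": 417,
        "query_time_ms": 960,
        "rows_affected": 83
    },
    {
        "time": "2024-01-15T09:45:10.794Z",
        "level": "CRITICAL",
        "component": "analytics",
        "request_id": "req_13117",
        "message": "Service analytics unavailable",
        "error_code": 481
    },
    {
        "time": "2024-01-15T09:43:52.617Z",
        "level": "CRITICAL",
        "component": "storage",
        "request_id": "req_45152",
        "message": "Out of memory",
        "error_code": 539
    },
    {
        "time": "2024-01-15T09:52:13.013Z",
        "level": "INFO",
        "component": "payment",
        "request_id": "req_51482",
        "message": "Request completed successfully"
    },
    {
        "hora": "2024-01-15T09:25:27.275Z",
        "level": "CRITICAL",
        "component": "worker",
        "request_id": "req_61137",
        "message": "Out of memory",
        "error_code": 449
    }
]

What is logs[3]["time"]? "2024-01-15T09:43:52.617Z"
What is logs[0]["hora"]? "2024-01-15T09:57:15.596Z"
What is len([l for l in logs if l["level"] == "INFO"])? 2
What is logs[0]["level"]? "INFO"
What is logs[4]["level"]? "INFO"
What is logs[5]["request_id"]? "req_61137"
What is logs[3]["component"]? "storage"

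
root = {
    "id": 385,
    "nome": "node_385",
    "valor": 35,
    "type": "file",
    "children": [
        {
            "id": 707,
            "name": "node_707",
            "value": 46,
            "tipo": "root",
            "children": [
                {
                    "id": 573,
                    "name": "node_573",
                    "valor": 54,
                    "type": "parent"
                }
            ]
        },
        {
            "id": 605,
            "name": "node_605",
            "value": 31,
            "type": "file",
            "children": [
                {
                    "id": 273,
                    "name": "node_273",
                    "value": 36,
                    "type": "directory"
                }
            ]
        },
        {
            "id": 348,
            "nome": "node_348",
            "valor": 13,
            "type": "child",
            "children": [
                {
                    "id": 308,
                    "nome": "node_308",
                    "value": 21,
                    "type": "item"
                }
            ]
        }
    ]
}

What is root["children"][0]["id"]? 707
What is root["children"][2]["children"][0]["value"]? 21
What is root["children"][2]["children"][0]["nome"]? "node_308"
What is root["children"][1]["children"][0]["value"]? 36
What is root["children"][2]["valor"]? 13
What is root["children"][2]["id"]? 348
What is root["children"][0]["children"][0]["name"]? "node_573"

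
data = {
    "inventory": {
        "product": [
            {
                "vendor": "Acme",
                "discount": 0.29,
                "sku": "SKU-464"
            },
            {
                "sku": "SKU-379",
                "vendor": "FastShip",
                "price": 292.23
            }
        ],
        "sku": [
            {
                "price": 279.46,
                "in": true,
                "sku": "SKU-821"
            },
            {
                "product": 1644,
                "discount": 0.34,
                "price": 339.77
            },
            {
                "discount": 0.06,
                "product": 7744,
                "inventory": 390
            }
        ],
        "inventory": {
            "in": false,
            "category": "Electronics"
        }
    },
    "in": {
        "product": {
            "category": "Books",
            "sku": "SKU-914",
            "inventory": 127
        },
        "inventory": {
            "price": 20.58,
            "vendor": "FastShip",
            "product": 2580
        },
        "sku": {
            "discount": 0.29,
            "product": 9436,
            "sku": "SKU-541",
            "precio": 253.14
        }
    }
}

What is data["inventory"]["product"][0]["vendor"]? "Acme"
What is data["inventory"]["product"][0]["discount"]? 0.29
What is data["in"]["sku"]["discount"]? 0.29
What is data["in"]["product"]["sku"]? "SKU-914"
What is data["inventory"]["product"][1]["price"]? 292.23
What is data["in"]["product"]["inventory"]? 127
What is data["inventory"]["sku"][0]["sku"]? "SKU-821"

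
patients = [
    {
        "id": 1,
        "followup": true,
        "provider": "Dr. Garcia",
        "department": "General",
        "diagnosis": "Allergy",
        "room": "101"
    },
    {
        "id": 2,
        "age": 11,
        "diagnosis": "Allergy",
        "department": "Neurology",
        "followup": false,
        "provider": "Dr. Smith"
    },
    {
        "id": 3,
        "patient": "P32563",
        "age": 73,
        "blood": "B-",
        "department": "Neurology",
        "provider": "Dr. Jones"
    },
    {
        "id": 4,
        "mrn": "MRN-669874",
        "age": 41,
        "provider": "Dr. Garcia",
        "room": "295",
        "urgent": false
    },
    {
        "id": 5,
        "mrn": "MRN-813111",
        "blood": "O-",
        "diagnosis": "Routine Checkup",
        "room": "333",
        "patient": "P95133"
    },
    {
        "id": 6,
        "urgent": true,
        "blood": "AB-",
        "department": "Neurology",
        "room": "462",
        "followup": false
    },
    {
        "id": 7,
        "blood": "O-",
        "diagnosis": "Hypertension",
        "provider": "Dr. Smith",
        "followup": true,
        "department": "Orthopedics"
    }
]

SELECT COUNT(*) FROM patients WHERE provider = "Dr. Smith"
2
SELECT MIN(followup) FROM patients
False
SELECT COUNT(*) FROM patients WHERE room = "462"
1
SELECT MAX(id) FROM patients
7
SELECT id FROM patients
[1, 2, 3, 4, 5, 6, 7]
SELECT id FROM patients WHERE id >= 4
[4, 5, 6, 7]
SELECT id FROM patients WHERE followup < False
[]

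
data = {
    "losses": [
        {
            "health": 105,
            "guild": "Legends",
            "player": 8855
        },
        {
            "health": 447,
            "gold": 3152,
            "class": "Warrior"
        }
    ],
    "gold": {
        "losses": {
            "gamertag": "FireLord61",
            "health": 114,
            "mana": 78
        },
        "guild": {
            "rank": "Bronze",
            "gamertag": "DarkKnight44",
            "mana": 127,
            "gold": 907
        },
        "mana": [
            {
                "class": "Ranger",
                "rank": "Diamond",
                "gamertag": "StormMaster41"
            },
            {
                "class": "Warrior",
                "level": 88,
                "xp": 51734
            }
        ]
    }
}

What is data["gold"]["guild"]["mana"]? 127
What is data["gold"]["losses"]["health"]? 114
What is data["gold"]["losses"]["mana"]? 78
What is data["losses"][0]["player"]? 8855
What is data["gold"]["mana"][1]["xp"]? 51734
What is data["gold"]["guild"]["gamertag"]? "DarkKnight44"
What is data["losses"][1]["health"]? 447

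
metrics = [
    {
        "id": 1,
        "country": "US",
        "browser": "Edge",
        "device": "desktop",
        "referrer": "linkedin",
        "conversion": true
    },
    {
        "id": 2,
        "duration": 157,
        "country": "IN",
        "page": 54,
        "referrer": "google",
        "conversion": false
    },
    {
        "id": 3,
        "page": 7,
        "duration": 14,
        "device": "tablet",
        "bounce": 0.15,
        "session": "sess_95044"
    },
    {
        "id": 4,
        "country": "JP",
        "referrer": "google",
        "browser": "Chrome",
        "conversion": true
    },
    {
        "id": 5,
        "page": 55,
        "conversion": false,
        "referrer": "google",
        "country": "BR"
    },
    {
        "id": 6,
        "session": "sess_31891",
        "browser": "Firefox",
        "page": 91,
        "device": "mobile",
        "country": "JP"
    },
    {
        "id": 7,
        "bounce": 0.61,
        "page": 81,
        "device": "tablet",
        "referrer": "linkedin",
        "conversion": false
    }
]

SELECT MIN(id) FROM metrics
1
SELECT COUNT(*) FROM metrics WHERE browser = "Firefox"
1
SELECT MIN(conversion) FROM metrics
False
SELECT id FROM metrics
[1, 2, 3, 4, 5, 6, 7]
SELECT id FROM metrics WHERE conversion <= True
[1, 2, 4, 5, 7]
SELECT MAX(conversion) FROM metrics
True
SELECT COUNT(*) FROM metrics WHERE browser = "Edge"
1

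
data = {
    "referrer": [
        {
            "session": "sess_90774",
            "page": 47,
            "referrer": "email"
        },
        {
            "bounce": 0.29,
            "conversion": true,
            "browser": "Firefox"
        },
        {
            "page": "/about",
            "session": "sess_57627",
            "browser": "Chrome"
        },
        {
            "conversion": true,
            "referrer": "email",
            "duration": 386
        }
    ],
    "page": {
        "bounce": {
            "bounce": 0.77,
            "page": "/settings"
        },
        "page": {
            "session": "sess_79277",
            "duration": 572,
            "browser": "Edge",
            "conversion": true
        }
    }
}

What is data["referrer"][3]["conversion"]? True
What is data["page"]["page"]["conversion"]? True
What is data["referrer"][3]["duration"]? 386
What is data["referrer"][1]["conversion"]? True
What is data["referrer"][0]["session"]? "sess_90774"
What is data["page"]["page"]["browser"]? "Edge"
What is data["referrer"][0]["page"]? 47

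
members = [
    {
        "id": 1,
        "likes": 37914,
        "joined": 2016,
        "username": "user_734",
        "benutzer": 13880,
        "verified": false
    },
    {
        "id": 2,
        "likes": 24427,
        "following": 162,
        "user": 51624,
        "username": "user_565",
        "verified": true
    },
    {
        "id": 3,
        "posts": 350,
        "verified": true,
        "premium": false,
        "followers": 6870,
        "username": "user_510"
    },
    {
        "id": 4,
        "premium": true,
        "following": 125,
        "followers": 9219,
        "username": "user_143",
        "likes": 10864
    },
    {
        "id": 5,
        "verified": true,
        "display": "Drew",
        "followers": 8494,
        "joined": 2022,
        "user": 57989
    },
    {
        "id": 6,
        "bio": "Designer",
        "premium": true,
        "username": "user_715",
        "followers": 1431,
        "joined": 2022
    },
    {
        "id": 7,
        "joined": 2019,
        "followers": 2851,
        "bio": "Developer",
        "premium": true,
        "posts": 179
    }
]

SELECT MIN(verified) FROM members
False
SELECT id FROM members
[1, 2, 3, 4, 5, 6, 7]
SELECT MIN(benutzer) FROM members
13880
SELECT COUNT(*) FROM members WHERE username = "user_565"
1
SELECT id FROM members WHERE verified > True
[]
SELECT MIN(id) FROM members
1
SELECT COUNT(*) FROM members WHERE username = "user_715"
1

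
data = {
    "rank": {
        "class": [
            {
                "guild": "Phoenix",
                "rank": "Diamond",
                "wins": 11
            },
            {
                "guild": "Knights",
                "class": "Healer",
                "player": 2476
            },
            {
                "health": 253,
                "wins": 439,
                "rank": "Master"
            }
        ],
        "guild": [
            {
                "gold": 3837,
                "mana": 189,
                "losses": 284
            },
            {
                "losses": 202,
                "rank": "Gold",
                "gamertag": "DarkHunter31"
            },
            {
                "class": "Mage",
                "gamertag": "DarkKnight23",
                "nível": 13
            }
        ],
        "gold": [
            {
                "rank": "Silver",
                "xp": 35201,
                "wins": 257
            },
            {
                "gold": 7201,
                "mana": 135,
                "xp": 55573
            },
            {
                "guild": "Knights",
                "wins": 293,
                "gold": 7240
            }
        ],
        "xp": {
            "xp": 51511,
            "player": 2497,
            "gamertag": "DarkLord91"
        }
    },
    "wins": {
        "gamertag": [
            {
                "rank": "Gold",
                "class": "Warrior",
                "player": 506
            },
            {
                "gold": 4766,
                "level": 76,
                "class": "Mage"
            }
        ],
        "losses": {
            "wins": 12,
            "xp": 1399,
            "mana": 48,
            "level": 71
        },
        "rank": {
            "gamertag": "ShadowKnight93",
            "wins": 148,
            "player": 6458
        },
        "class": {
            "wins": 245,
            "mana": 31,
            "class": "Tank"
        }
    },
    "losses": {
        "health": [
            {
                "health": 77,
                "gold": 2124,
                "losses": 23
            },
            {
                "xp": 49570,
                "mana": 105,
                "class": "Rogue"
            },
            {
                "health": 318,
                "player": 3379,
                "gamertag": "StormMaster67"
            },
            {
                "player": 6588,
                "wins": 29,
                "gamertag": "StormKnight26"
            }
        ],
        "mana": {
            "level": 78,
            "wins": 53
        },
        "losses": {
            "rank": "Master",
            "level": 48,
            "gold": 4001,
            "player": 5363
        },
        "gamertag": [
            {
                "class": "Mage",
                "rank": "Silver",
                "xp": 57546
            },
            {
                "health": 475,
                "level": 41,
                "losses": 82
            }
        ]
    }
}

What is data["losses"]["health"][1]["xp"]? 49570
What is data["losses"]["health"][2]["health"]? 318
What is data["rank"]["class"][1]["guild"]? "Knights"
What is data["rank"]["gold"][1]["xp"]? 55573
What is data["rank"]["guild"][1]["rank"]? "Gold"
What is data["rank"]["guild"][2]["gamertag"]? "DarkKnight23"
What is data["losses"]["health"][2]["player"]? 3379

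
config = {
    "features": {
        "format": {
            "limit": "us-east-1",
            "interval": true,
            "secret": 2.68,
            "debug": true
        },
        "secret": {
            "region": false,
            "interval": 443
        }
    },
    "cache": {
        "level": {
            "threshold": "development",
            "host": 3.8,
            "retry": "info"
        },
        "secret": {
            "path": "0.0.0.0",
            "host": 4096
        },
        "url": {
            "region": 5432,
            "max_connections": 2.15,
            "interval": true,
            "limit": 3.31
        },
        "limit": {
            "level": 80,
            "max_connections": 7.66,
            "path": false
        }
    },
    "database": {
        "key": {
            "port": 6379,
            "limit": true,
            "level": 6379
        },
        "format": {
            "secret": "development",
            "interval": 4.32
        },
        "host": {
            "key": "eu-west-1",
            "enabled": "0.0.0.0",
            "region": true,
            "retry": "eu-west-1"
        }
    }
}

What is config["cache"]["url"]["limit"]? 3.31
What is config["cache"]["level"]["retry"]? "info"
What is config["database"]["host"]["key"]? "eu-west-1"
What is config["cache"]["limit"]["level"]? 80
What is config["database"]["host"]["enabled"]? "0.0.0.0"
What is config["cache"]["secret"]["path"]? "0.0.0.0"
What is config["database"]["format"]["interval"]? 4.32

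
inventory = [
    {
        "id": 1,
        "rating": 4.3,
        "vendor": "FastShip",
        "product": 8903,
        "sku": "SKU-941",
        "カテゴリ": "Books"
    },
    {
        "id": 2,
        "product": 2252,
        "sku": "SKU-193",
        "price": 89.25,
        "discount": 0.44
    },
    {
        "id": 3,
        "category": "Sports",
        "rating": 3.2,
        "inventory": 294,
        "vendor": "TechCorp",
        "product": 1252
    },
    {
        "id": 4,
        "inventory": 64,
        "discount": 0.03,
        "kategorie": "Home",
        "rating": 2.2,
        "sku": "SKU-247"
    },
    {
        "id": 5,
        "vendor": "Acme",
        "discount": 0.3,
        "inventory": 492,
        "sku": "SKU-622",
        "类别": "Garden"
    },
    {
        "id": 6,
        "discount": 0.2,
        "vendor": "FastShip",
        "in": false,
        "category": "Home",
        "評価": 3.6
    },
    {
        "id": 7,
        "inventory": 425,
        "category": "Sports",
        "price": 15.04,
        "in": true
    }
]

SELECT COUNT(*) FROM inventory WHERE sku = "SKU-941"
1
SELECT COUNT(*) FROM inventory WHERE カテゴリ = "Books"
1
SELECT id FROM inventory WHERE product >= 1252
[1, 2, 3]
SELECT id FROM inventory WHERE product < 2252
[3]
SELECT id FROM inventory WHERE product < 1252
[]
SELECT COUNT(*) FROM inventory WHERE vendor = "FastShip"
2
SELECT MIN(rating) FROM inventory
2.2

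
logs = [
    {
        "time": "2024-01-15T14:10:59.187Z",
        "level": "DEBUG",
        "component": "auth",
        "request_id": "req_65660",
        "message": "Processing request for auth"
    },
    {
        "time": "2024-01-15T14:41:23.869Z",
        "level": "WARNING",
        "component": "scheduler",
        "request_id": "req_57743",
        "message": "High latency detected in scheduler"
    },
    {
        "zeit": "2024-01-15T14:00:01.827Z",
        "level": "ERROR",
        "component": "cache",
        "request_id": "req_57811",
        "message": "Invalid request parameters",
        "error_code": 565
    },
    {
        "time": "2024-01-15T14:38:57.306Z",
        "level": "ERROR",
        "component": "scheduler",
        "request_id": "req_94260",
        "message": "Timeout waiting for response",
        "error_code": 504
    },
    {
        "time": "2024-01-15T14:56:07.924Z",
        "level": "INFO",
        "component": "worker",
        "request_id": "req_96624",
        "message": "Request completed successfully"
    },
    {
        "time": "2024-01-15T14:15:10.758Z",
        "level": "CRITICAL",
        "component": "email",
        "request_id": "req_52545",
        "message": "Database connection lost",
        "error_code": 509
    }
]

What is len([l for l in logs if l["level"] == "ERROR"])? 2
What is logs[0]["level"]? "DEBUG"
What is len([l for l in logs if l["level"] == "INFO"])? 1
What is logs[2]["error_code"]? 565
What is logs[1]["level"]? "WARNING"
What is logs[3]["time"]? "2024-01-15T14:38:57.306Z"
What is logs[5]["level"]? "CRITICAL"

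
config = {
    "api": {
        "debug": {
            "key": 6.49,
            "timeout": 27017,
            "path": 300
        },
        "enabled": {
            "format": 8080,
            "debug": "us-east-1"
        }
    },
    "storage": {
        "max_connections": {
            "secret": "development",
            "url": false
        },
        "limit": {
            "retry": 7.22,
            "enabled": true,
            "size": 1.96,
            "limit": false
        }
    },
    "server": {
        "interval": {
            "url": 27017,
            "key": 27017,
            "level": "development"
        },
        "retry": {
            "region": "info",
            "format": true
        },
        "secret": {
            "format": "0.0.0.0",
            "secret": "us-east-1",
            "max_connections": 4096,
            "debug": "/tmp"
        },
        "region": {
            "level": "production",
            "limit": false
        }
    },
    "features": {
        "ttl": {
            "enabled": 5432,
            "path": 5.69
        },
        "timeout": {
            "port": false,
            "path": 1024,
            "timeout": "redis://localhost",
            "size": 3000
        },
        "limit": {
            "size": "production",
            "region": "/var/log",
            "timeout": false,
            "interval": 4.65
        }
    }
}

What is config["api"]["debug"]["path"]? 300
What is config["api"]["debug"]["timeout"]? 27017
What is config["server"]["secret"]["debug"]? "/tmp"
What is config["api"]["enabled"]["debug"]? "us-east-1"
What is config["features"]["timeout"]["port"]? False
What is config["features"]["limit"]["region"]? "/var/log"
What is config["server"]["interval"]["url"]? 27017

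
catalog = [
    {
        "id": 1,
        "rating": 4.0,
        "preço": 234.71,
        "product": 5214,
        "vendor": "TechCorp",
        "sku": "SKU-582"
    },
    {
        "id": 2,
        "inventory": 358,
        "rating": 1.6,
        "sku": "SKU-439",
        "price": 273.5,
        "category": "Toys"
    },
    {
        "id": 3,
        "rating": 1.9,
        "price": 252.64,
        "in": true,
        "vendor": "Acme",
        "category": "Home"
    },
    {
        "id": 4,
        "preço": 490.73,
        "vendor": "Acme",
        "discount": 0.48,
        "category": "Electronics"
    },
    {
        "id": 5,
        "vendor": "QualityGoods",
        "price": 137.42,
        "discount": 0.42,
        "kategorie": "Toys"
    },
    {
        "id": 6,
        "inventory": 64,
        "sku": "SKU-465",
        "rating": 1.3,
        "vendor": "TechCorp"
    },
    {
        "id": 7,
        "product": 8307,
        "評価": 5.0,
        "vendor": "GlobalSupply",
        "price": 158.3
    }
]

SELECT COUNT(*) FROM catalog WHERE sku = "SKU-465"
1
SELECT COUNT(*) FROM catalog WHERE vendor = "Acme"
2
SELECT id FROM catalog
[1, 2, 3, 4, 5, 6, 7]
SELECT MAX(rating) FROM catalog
4.0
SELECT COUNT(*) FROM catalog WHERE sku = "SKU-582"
1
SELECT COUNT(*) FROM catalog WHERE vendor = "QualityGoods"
1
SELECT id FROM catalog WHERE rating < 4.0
[2, 3, 6]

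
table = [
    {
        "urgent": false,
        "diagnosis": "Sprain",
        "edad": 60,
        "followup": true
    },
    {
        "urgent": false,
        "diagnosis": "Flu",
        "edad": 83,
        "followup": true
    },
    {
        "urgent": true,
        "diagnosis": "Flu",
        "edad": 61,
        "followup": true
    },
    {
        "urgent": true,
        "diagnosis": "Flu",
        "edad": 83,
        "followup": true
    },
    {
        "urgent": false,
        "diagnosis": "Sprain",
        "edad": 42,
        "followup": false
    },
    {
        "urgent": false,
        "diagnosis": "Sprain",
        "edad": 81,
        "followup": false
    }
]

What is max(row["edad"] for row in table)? 83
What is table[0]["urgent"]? False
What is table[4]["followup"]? False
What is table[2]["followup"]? True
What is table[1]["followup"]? True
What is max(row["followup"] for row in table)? True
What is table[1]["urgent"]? False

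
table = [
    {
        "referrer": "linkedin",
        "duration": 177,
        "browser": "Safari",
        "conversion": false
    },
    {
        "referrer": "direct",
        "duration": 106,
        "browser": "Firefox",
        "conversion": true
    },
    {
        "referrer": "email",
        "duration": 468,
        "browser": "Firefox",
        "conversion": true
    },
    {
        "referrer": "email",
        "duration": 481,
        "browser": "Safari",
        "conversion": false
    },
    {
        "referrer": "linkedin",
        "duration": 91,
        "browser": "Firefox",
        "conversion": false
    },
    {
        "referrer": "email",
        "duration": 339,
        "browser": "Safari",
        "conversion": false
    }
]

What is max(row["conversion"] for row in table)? True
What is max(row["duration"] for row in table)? 481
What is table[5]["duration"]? 339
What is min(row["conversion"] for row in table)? False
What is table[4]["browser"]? "Firefox"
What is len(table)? 6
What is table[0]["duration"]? 177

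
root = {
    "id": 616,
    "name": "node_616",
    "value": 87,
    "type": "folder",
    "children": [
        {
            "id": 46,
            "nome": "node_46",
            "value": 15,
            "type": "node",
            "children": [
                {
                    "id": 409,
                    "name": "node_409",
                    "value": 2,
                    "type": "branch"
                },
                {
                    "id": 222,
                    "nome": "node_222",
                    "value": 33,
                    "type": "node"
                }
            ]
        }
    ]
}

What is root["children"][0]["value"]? 15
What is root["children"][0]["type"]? "node"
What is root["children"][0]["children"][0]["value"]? 2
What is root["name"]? "node_616"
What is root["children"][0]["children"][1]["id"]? 222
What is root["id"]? 616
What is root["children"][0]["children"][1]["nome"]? "node_222"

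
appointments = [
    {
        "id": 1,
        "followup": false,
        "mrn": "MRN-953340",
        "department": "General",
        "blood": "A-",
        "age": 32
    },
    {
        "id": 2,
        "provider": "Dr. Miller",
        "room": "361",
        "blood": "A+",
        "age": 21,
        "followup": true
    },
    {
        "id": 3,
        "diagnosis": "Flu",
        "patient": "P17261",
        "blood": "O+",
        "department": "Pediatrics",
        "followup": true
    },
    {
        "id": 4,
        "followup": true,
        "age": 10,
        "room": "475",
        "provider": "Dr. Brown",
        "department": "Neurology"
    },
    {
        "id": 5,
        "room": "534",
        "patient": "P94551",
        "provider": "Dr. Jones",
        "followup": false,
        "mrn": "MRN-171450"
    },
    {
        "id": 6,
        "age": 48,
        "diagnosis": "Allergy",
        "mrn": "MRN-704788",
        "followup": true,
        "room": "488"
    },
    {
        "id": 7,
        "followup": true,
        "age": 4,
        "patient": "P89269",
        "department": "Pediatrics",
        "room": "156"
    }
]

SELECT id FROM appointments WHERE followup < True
[1, 5]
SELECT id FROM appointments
[1, 2, 3, 4, 5, 6, 7]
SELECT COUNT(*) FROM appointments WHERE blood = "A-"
1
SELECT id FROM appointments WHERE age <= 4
[7]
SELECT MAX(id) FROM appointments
7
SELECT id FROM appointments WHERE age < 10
[7]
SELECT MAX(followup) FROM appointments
True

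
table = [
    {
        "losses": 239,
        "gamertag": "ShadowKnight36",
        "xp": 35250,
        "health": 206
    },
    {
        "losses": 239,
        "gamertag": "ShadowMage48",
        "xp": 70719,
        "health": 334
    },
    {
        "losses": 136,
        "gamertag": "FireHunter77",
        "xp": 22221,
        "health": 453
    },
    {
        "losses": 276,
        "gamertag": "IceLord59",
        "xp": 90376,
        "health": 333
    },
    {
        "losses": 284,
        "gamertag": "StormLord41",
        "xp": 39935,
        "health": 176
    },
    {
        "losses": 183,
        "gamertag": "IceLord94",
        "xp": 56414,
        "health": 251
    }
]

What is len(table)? 6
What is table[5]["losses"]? 183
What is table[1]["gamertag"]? "ShadowMage48"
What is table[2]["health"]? 453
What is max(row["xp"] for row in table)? 90376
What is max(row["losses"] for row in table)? 284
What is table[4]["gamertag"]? "StormLord41"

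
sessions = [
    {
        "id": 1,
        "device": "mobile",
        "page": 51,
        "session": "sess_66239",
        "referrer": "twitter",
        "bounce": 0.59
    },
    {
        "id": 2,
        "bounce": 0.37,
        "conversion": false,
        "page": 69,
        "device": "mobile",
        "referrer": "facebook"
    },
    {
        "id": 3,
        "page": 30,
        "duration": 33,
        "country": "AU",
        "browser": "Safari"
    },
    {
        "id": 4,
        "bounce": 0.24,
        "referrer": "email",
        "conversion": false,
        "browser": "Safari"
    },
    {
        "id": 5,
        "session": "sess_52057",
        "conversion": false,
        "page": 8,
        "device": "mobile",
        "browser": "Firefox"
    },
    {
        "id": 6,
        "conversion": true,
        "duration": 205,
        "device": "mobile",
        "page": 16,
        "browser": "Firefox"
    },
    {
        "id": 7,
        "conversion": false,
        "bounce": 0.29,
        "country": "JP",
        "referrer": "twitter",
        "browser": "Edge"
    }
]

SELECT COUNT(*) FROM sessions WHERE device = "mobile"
4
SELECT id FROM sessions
[1, 2, 3, 4, 5, 6, 7]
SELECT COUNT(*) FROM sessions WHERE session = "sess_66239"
1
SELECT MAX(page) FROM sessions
69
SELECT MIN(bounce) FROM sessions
0.24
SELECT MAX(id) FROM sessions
7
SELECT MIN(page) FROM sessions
8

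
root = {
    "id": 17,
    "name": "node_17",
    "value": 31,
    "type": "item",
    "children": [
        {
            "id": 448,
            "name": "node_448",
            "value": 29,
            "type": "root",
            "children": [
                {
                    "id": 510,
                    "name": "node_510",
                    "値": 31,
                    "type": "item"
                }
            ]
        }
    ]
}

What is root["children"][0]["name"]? "node_448"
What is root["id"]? 17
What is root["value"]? 31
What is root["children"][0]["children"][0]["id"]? 510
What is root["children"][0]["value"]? 29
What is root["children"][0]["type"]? "root"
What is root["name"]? "node_17"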